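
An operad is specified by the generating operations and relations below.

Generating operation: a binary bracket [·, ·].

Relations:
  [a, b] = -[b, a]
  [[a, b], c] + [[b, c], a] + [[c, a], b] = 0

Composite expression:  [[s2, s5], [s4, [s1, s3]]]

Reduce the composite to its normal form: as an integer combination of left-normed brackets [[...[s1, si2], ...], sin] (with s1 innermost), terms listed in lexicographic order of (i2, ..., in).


[[[[s1, s3], s4], s2], s5] - [[[[s1, s3], s4], s5], s2]

Expand each bracket as ab - ba; the s1-initial words give the coefficients.
Composite bracket: [[s2, s5], [s4, [s1, s3]]]
Each bracket splits as ab - ba, giving 16 signed words (2^4 = 16).
Keep just the words that open with s1:
  sign of s1s3s4s2s5 is +1, so it contributes +[[[[s1, s3], s4], s2], s5]
  sign of s1s3s4s5s2 is -1, so it contributes -[[[[s1, s3], s4], s5], s2]


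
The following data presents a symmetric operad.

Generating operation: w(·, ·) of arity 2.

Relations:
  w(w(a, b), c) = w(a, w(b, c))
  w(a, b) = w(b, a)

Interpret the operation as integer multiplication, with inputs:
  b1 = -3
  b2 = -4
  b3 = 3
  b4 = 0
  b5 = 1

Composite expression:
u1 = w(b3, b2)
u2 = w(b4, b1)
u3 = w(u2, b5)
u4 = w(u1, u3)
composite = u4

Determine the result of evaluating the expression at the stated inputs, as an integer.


0


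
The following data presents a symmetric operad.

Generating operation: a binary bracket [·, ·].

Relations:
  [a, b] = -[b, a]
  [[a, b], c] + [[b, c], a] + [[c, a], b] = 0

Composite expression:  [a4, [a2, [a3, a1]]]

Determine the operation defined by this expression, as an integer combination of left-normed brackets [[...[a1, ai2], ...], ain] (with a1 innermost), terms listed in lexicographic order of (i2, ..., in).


-[[[a1, a3], a2], a4]

Antisymmetry and Jacobi reduce to a1-anchored left-normed brackets.
Composite bracket: [a4, [a2, [a3, a1]]]
Full expansion: 8 signed words from ab - ba (2^3 = 8).
Keep just the words that open with a1:
  the word a1a3a2a4 carries sign -1 and contributes -[[[a1, a3], a2], a4]


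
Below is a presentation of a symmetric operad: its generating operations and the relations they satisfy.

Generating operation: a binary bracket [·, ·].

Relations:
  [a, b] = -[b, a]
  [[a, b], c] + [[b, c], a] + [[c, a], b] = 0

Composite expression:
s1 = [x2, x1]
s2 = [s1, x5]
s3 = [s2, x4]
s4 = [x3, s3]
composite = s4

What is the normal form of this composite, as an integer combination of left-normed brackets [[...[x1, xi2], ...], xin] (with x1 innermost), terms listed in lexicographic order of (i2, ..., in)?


[[[[x1, x2], x5], x4], x3]

Antisymmetry and Jacobi reduce to x1-anchored left-normed brackets.
Composite bracket: [x3, [[[x2, x1], x5], x4]]
Under [a, b] = ab - ba we get 16 signed associative words (2^4 = 16).
The x1-initial words carry the normal form:
  the word x1x2x5x4x3 carries sign +1 and contributes +[[[[x1, x2], x5], x4], x3]


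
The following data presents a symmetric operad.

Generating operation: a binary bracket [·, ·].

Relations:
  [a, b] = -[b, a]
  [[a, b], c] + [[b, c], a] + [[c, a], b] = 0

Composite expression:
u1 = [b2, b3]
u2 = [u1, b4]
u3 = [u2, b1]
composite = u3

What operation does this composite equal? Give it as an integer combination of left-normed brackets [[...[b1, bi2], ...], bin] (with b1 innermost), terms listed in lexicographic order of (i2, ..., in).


Expand each bracket as ab - ba; the b1-initial words give the coefficients.
Composite bracket: [[[b2, b3], b4], b1]
Expanding via [a, b] = ab - ba: 8 signed words (2^3 = 8).
Keep just the words that open with b1:
  from b1b2b3b4, sign -1: term -[[[b1, b2], b3], b4]
  from b1b3b2b4, sign +1: term +[[[b1, b3], b2], b4]
  from b1b4b2b3, sign +1: term +[[[b1, b4], b2], b3]
  from b1b4b3b2, sign -1: term -[[[b1, b4], b3], b2]

-[[[b1, b2], b3], b4] + [[[b1, b3], b2], b4] + [[[b1, b4], b2], b3] - [[[b1, b4], b3], b2]


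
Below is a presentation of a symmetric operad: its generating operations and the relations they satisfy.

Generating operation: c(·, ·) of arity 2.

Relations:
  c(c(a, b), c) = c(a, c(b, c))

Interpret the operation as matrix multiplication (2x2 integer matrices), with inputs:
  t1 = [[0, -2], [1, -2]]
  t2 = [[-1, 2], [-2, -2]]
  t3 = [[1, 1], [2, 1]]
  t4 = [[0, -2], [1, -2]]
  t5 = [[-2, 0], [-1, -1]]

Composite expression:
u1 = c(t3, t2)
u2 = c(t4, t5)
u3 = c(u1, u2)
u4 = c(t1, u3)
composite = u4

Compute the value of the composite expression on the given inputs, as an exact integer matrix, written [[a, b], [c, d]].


[[16, 8], [10, 2]]

c(t3, t2) = [[-3, 0], [-4, 2]]
c(t4, t5) = [[2, 2], [0, 2]]
c(c(t3, t2), c(t4, t5)) = [[-6, -6], [-8, -4]]
c(t1, c(c(t3, t2), c(t4, t5))) = [[16, 8], [10, 2]]


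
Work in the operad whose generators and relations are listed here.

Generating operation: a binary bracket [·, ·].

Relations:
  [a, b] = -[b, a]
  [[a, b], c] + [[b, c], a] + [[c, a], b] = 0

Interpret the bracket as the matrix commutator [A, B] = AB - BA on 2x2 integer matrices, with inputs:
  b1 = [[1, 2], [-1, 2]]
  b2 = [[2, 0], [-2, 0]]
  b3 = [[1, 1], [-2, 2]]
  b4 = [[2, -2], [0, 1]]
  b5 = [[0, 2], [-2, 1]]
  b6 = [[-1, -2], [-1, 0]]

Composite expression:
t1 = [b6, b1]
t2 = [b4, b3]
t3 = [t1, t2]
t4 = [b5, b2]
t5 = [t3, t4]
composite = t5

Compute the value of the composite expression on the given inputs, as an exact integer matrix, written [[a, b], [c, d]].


[[-208, 256], [32, 208]]


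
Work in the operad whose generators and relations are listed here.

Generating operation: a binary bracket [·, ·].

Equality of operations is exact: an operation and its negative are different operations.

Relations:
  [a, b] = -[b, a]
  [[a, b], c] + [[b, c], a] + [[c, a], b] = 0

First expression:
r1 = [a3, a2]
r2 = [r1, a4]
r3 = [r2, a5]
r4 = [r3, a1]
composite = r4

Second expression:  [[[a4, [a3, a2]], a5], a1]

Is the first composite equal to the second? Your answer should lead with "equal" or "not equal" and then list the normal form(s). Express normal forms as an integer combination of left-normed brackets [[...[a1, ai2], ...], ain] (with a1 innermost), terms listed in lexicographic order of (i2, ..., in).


The first expression reduces to [[[[a1, a2], a3], a4], a5] - [[[[a1, a3], a2], a4], a5] - [[[[a1, a4], a2], a3], a5] + [[[[a1, a4], a3], a2], a5] - [[[[a1, a5], a2], a3], a4] + [[[[a1, a5], a3], a2], a4] + [[[[a1, a5], a4], a2], a3] - [[[[a1, a5], a4], a3], a2]
The second expression reduces to -[[[[a1, a2], a3], a4], a5] + [[[[a1, a3], a2], a4], a5] + [[[[a1, a4], a2], a3], a5] - [[[[a1, a4], a3], a2], a5] + [[[[a1, a5], a2], a3], a4] - [[[[a1, a5], a3], a2], a4] - [[[[a1, a5], a4], a2], a3] + [[[[a1, a5], a4], a3], a2]
Distinct normal forms: not equal.

not equal; the first gives [[[[a1, a2], a3], a4], a5] - [[[[a1, a3], a2], a4], a5] - [[[[a1, a4], a2], a3], a5] + [[[[a1, a4], a3], a2], a5] - [[[[a1, a5], a2], a3], a4] + [[[[a1, a5], a3], a2], a4] + [[[[a1, a5], a4], a2], a3] - [[[[a1, a5], a4], a3], a2] and the second -[[[[a1, a2], a3], a4], a5] + [[[[a1, a3], a2], a4], a5] + [[[[a1, a4], a2], a3], a5] - [[[[a1, a4], a3], a2], a5] + [[[[a1, a5], a2], a3], a4] - [[[[a1, a5], a3], a2], a4] - [[[[a1, a5], a4], a2], a3] + [[[[a1, a5], a4], a3], a2]


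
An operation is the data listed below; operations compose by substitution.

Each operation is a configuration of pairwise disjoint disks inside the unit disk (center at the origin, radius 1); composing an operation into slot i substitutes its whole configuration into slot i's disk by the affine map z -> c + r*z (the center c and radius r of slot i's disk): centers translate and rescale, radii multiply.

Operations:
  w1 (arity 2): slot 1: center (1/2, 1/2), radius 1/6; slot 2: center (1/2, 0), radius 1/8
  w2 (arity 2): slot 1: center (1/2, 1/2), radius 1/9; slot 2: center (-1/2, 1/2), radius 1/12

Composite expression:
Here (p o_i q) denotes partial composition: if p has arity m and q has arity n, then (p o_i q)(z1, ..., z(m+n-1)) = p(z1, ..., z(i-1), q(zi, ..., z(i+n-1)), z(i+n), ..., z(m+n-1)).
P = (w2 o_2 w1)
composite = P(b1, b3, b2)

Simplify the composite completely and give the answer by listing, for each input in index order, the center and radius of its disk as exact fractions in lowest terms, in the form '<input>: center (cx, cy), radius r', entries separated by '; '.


b1: center (1/2, 1/2), radius 1/9; b2: center (-11/24, 1/2), radius 1/96; b3: center (-11/24, 13/24), radius 1/72

Nesting under w2 composes maps z -> c + r*z down each b-path.
for b1, the 1-step affine chain lands on center (1/2, 1/2), radius 1/9
for b3, the 2-step affine chain lands on center (-11/24, 13/24), radius 1/72
for b2, the 2-step affine chain lands on center (-11/24, 1/2), radius 1/96


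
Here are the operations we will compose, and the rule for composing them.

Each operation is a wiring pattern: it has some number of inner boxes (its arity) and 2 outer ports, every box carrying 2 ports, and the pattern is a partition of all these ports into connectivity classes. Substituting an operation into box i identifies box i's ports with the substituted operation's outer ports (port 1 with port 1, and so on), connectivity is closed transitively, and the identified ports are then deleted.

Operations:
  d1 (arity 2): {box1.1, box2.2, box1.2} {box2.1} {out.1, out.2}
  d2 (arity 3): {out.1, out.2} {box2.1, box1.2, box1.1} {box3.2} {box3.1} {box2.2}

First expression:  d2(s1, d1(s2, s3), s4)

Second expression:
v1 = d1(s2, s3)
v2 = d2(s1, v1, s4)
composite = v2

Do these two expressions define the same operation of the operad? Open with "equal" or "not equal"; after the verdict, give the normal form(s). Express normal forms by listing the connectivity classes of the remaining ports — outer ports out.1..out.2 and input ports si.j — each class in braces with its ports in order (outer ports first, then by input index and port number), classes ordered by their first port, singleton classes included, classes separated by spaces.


equal: each reduces to {out.1, out.2} {s1.1, s1.2} {s2.1, s2.2, s3.2} {s3.1} {s4.1} {s4.2}

Reducing the first expression gives {out.1, out.2} {s1.1, s1.2} {s2.1, s2.2, s3.2} {s3.1} {s4.1} {s4.2}
Reducing the second expression gives {out.1, out.2} {s1.1, s1.2} {s2.1, s2.2, s3.2} {s3.1} {s4.1} {s4.2}
Identical normal forms: equal.


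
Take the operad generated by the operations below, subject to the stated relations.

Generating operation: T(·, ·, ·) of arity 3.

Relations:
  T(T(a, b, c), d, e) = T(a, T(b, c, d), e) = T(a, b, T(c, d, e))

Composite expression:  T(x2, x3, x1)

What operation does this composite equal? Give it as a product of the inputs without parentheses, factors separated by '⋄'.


x2 ⋄ x3 ⋄ x1

Associativity of T dissolves the nesting; only the x-input order survives.
T(x2, x3, x1) unparenthesizes to x2 ⋄ x3 ⋄ x1


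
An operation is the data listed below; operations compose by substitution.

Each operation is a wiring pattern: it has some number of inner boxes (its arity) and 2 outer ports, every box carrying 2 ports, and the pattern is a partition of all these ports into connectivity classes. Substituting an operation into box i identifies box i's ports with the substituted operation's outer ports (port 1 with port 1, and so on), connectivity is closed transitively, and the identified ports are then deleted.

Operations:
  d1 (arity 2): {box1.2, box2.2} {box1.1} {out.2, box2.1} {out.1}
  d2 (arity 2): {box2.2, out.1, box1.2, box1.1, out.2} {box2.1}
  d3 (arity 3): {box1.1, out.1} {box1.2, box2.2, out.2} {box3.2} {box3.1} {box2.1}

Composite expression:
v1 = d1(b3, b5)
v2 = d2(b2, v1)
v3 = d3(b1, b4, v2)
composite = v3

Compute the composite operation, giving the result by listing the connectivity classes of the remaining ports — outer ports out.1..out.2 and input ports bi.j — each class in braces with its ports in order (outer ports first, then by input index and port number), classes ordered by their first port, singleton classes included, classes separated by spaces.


{out.1, b1.1} {out.2, b1.2, b4.2} {b2.1, b2.2, b5.1} {b3.1} {b3.2, b5.2} {b4.1}


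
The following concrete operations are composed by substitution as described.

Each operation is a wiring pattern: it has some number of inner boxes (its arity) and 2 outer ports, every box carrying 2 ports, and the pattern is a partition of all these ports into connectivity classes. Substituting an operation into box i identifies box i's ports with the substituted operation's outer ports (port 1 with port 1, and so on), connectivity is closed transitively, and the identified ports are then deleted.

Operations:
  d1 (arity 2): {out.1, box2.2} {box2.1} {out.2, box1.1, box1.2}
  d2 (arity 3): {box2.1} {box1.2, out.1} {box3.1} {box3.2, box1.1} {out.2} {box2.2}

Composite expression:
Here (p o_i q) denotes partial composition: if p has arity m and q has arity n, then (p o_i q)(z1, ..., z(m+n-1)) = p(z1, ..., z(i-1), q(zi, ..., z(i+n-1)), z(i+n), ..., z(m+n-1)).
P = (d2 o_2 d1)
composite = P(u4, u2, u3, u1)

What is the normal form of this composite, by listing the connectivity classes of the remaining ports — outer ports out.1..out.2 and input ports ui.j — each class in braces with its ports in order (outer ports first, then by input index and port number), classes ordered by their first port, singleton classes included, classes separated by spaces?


{out.1, u4.2} {out.2} {u1.1} {u1.2, u4.1} {u2.1, u2.2} {u3.1} {u3.2}

Treat the ports identified at d2 as solder joints: merge, then drop.
after d1, the pattern on (u2, u3) reads {out.1, u3.2} {out.2, u2.1, u2.2} {u3.1} (out.j = its outer ports)
after d2, the pattern on (u4, u2, u3, u1) reads {out.1, u4.2} {out.2} {u1.1} {u1.2, u4.1} {u2.1, u2.2} {u3.1} {u3.2} (out.j = its outer ports)


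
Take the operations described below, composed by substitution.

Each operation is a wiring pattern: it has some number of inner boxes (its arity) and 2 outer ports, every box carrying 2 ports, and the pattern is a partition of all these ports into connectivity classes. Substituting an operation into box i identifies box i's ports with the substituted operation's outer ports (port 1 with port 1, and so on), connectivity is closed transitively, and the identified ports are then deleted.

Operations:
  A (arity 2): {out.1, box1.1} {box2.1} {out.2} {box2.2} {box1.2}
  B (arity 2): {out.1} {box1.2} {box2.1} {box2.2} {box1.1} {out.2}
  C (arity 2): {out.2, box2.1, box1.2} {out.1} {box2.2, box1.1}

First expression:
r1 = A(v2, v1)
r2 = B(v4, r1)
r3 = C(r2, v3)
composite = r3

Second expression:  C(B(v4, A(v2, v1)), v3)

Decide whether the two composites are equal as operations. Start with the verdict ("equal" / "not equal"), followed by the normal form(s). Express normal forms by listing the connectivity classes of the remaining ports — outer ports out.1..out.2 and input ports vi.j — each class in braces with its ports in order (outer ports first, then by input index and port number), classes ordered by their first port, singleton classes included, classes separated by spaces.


equal; both compose to {out.1} {out.2, v3.1} {v1.1} {v1.2} {v2.1} {v2.2} {v3.2} {v4.1} {v4.2}


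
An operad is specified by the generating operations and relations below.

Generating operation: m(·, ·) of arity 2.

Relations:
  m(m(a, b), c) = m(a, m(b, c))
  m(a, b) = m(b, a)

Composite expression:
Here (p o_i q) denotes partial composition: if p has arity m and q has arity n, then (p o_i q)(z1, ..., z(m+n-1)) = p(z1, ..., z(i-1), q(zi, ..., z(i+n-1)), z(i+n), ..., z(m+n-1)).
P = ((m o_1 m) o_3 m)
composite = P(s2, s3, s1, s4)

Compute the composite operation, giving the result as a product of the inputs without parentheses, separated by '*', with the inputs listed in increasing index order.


s1 * s2 * s3 * s4

Shape and order are irrelevant to m; the s-input set decides.
m(s2, s3) linearizes to s2 * s3
m(s1, s4) linearizes to s1 * s4
m(m(s2, s3), m(s1, s4)) linearizes to s2 * s3 * s1 * s4
the factors in increasing index order: s1 * s2 * s3 * s4


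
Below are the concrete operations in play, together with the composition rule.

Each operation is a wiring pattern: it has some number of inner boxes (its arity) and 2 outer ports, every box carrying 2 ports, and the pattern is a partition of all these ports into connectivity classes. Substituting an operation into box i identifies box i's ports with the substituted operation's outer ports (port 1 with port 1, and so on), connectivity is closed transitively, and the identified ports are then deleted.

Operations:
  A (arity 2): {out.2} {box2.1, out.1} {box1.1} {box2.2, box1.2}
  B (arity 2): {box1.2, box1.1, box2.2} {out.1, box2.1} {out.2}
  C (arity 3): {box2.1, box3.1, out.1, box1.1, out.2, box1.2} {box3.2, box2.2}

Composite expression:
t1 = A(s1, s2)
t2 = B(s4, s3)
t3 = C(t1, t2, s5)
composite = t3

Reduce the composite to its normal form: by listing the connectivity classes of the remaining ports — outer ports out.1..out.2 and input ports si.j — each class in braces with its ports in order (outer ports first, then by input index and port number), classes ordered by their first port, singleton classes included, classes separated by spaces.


Treat the ports identified at C as solder joints: merge, then drop.
through A, on inputs (s1, s2): {out.1, s2.1} {out.2} {s1.1} {s1.2, s2.2} (out.j = stage outer ports)
through B, on inputs (s4, s3): {out.1, s3.1} {out.2} {s3.2, s4.1, s4.2} (out.j = stage outer ports)
through C, on inputs (s1, s2, s4, s3, s5): {out.1, out.2, s2.1, s3.1, s5.1} {s1.1} {s1.2, s2.2} {s3.2, s4.1, s4.2} {s5.2} (out.j = stage outer ports)

{out.1, out.2, s2.1, s3.1, s5.1} {s1.1} {s1.2, s2.2} {s3.2, s4.1, s4.2} {s5.2}


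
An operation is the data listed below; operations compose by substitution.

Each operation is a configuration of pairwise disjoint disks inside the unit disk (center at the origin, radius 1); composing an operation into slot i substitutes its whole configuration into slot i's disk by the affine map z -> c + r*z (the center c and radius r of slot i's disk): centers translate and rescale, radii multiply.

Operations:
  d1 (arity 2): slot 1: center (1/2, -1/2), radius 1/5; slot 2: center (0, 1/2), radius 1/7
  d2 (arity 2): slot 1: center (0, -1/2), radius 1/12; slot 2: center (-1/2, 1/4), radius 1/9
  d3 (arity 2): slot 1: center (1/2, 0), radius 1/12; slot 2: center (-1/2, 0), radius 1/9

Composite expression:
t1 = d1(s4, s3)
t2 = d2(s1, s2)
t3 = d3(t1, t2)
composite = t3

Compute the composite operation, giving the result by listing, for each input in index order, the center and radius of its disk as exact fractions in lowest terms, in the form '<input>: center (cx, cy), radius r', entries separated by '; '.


s1: center (-1/2, -1/18), radius 1/108; s2: center (-5/9, 1/36), radius 1/81; s3: center (1/2, 1/24), radius 1/84; s4: center (13/24, -1/24), radius 1/60

Each s-disk chains the slot maps above it in d3; radii multiply.
for s4, the 2-step affine chain lands on center (13/24, -1/24), radius 1/60
for s3, the 2-step affine chain lands on center (1/2, 1/24), radius 1/84
for s1, the 2-step affine chain lands on center (-1/2, -1/18), radius 1/108
for s2, the 2-step affine chain lands on center (-5/9, 1/36), radius 1/81


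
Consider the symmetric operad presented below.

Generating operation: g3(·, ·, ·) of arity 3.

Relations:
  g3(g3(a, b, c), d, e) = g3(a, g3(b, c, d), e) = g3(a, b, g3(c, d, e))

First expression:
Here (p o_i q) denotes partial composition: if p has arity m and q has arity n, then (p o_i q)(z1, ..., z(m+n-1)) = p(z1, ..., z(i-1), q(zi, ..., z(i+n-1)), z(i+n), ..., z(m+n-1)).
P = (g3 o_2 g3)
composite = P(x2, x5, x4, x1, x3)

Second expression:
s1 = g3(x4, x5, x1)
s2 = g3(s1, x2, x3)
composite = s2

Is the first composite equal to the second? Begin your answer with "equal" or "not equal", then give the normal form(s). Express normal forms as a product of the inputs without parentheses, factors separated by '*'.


not equal; the first gives x2 * x5 * x4 * x1 * x3 and the second x4 * x5 * x1 * x2 * x3

Normal form of the first expression: x2 * x5 * x4 * x1 * x3
Normal form of the second expression: x4 * x5 * x1 * x2 * x3
Distinct normal forms: not equal.


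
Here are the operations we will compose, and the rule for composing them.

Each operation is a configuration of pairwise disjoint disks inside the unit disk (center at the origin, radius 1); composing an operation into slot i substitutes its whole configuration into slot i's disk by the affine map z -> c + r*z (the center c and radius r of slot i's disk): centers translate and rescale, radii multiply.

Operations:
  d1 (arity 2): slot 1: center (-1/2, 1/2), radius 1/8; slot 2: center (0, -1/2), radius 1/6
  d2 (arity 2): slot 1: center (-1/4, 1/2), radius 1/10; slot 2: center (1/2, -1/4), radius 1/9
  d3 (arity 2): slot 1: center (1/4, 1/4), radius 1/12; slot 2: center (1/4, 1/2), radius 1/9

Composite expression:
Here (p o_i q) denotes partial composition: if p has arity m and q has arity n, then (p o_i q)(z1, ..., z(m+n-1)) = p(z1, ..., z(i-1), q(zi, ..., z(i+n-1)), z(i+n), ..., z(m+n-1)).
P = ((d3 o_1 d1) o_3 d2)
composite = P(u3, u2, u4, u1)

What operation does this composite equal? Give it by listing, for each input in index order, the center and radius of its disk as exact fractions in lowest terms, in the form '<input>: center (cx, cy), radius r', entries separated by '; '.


Each u-disk chains the slot maps above it in d3; radii multiply.
input u3: composing its 2 substitution steps yields center (5/24, 7/24), radius 1/96
input u2: composing its 2 substitution steps yields center (1/4, 5/24), radius 1/72
input u4: composing its 2 substitution steps yields center (2/9, 5/9), radius 1/90
input u1: composing its 2 substitution steps yields center (11/36, 17/36), radius 1/81

u1: center (11/36, 17/36), radius 1/81; u2: center (1/4, 5/24), radius 1/72; u3: center (5/24, 7/24), radius 1/96; u4: center (2/9, 5/9), radius 1/90


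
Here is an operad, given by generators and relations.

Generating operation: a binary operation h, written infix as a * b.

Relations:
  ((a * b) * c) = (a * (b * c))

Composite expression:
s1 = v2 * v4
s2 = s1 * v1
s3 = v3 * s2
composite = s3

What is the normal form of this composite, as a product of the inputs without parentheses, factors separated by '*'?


v3 * v2 * v4 * v1

Key point: h is associative — brackets drop, the v-order remains.
(v2 * v4) spells out as v2 * v4
((v2 * v4) * v1) spells out as v2 * v4 * v1
(v3 * ((v2 * v4) * v1)) spells out as v3 * v2 * v4 * v1


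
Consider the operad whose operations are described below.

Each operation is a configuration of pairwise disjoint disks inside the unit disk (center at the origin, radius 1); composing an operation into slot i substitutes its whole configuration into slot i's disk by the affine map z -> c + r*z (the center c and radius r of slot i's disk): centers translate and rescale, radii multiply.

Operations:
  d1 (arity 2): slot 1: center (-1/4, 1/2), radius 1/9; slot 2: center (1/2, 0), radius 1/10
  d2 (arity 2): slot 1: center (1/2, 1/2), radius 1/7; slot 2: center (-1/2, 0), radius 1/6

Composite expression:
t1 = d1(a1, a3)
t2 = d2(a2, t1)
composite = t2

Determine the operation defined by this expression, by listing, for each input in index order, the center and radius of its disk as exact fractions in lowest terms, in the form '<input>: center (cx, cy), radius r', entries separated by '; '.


a1: center (-13/24, 1/12), radius 1/54; a2: center (1/2, 1/2), radius 1/7; a3: center (-5/12, 0), radius 1/60

Below d2, radii multiply path by path; the a-disk centers shift.
tracing a2 down its 1-map path: center (1/2, 1/2), radius 1/7
tracing a1 down its 2-map path: center (-13/24, 1/12), radius 1/54
tracing a3 down its 2-map path: center (-5/12, 0), radius 1/60


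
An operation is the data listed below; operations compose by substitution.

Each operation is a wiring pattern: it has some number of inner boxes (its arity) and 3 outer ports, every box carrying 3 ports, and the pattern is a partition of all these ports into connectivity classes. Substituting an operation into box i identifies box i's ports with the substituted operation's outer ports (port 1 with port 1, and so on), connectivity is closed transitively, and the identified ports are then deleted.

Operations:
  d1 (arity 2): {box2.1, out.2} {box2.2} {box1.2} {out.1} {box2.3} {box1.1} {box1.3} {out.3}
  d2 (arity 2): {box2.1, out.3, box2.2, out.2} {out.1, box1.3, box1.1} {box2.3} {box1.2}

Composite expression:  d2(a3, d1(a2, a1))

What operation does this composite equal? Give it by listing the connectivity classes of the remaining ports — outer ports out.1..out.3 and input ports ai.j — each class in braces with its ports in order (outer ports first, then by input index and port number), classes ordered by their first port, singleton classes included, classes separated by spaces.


{out.1, a3.1, a3.3} {out.2, out.3, a1.1} {a1.2} {a1.3} {a2.1} {a2.2} {a2.3} {a3.2}

Two ports join when wires chain via d2-identified ports.
the subtree at d1 composes to {out.1} {out.2, a1.1} {out.3} {a1.2} {a1.3} {a2.1} {a2.2} {a2.3} on (a2, a1); out.j = own outer ports
the subtree at d2 composes to {out.1, a3.1, a3.3} {out.2, out.3, a1.1} {a1.2} {a1.3} {a2.1} {a2.2} {a2.3} {a3.2} on (a3, a2, a1); out.j = own outer ports


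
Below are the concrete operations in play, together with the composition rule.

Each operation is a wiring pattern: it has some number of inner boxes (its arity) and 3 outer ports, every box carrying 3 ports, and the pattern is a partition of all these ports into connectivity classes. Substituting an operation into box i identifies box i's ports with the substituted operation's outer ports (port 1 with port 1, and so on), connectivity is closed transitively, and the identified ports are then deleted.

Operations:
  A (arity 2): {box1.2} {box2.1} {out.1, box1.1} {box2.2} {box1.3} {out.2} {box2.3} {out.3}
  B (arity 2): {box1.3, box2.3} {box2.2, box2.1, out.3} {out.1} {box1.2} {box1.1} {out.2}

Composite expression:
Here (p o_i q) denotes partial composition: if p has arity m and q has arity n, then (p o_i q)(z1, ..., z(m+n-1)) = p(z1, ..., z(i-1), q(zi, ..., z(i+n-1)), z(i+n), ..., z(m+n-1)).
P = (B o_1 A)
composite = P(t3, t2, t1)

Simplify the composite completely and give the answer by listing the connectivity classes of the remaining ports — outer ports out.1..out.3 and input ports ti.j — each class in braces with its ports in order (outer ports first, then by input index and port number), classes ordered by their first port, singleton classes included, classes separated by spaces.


Treat the ports identified at B as solder joints: merge, then drop.
A over (t3, t2) gives {out.1, t3.1} {out.2} {out.3} {t2.1} {t2.2} {t2.3} {t3.2} {t3.3}, out.j being that stage's outer ports
B over (t3, t2, t1) gives {out.1} {out.2} {out.3, t1.1, t1.2} {t1.3} {t2.1} {t2.2} {t2.3} {t3.1} {t3.2} {t3.3}, out.j being that stage's outer ports

{out.1} {out.2} {out.3, t1.1, t1.2} {t1.3} {t2.1} {t2.2} {t2.3} {t3.1} {t3.2} {t3.3}


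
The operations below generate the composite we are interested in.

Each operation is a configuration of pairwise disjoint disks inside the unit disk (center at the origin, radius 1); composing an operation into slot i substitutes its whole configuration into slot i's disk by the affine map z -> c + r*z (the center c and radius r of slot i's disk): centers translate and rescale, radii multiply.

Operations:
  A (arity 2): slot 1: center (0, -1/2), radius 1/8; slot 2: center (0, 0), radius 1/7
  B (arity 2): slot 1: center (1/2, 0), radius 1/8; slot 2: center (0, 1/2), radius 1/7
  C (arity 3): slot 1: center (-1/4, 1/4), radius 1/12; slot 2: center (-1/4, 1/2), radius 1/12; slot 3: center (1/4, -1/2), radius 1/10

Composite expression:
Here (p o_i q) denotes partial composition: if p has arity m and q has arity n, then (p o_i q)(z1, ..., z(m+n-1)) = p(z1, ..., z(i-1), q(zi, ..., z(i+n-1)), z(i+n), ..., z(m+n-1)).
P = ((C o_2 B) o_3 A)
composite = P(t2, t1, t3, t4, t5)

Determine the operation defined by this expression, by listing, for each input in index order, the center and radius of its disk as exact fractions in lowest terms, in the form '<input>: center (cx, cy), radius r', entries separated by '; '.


t1: center (-5/24, 1/2), radius 1/96; t2: center (-1/4, 1/4), radius 1/12; t3: center (-1/4, 15/28), radius 1/672; t4: center (-1/4, 13/24), radius 1/588; t5: center (1/4, -1/2), radius 1/10


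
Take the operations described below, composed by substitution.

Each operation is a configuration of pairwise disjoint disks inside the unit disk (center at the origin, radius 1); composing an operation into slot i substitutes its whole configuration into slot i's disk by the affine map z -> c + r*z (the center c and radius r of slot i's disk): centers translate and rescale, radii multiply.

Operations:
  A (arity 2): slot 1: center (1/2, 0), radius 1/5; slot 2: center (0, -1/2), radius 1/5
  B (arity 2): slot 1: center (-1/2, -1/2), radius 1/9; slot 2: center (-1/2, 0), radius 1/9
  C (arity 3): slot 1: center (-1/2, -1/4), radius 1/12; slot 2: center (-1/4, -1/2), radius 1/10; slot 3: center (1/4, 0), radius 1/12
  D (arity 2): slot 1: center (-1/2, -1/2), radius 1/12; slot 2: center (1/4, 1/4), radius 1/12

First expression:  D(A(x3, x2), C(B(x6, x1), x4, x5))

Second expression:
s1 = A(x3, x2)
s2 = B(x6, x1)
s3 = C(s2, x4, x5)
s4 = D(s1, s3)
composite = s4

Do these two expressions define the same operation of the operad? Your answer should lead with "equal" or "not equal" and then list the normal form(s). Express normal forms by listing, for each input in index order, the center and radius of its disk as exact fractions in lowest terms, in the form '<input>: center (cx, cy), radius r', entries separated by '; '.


equal; both compose to x1: center (59/288, 11/48), radius 1/1296; x2: center (-1/2, -13/24), radius 1/60; x3: center (-11/24, -1/2), radius 1/60; x4: center (11/48, 5/24), radius 1/120; x5: center (13/48, 1/4), radius 1/144; x6: center (59/288, 65/288), radius 1/1296

In normal form, the first expression is x1: center (59/288, 11/48), radius 1/1296; x2: center (-1/2, -13/24), radius 1/60; x3: center (-11/24, -1/2), radius 1/60; x4: center (11/48, 5/24), radius 1/120; x5: center (13/48, 1/4), radius 1/144; x6: center (59/288, 65/288), radius 1/1296
In normal form, the second expression is x1: center (59/288, 11/48), radius 1/1296; x2: center (-1/2, -13/24), radius 1/60; x3: center (-11/24, -1/2), radius 1/60; x4: center (11/48, 5/24), radius 1/120; x5: center (13/48, 1/4), radius 1/144; x6: center (59/288, 65/288), radius 1/1296
Identical normal forms: equal.


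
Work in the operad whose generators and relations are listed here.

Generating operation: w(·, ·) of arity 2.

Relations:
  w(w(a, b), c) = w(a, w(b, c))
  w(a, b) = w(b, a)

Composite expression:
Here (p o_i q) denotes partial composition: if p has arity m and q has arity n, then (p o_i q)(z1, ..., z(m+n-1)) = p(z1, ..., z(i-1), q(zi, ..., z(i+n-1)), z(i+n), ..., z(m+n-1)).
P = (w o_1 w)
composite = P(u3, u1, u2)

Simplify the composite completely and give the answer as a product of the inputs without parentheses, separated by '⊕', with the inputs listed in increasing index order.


u1 ⊕ u2 ⊕ u3


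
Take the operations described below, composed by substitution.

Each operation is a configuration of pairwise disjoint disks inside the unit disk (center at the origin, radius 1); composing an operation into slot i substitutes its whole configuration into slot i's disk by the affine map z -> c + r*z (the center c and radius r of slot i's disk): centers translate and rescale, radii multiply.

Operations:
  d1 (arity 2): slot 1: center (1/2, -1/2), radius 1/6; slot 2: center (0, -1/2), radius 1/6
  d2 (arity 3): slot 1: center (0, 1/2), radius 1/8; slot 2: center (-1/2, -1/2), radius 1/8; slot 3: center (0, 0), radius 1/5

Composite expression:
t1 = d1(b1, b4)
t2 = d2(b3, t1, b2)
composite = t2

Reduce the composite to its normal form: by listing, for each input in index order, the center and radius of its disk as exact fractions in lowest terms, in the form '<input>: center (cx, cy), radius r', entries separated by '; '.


b1: center (-7/16, -9/16), radius 1/48; b2: center (0, 0), radius 1/5; b3: center (0, 1/2), radius 1/8; b4: center (-1/2, -9/16), radius 1/48

Only the slot chain above each b matters under d2; compose those maps.
for b3, the 1-step affine chain lands on center (0, 1/2), radius 1/8
for b1, the 2-step affine chain lands on center (-7/16, -9/16), radius 1/48
for b4, the 2-step affine chain lands on center (-1/2, -9/16), radius 1/48
for b2, the 1-step affine chain lands on center (0, 0), radius 1/5


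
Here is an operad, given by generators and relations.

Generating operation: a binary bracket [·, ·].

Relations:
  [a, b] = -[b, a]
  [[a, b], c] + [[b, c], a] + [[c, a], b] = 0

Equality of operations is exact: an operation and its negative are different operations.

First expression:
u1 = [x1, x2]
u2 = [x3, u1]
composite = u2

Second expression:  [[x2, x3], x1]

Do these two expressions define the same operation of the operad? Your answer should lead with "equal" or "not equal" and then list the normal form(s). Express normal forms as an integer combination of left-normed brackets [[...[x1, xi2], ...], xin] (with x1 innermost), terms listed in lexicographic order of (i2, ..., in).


Reducing the first expression gives -[[x1, x2], x3]
Reducing the second expression gives -[[x1, x2], x3] + [[x1, x3], x2]
They disagree, so not equal.

not equal — first -[[x1, x2], x3], second -[[x1, x2], x3] + [[x1, x3], x2]


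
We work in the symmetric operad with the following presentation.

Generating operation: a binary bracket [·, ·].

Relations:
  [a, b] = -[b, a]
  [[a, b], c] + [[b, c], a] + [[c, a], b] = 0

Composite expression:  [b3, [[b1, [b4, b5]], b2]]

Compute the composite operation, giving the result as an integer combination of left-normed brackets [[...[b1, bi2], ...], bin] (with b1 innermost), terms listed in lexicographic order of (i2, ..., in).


-[[[[b1, b4], b5], b2], b3] + [[[[b1, b5], b4], b2], b3]

In the tensor algebra, words opening b1 carry the b1-anchored form.
Composite bracket: [b3, [[b1, [b4, b5]], b2]]
The bracket unfolds into 16 signed words via [a, b] = ab - ba (2^4 = 16).
Coefficients come from the b1-initial words:
  the word b1b4b5b2b3 carries sign -1 and contributes -[[[[b1, b4], b5], b2], b3]
  the word b1b5b4b2b3 carries sign +1 and contributes +[[[[b1, b5], b4], b2], b3]


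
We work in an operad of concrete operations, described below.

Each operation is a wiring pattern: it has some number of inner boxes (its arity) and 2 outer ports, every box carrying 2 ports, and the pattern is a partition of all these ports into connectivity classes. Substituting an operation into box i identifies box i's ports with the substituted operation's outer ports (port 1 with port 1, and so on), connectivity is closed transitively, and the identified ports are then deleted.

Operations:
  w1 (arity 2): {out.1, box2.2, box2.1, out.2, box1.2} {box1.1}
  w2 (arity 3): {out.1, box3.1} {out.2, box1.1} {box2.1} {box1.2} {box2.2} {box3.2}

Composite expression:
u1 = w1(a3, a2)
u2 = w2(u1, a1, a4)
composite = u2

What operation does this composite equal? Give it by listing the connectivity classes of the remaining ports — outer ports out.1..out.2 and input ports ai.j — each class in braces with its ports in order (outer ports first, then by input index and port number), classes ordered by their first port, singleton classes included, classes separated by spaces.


Substituting into w2 glues patterns; closure does the rest.
stage w1: inputs (a3, a2), connectivity {out.1, out.2, a2.1, a2.2, a3.2} {a3.1}, out.j its boundary
stage w2: inputs (a3, a2, a1, a4), connectivity {out.1, a4.1} {out.2, a2.1, a2.2, a3.2} {a1.1} {a1.2} {a3.1} {a4.2}, out.j its boundary

{out.1, a4.1} {out.2, a2.1, a2.2, a3.2} {a1.1} {a1.2} {a3.1} {a4.2}


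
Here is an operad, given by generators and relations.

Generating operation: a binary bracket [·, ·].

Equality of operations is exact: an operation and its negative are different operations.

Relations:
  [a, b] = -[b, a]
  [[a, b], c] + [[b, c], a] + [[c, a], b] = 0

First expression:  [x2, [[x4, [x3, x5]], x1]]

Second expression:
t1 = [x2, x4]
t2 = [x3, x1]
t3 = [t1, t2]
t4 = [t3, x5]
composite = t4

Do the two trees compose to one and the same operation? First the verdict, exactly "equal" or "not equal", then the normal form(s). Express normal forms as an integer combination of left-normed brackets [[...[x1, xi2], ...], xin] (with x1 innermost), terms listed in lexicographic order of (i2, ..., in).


not equal: they reduce to -[[[[x1, x3], x5], x4], x2] + [[[[x1, x4], x3], x5], x2] - [[[[x1, x4], x5], x3], x2] + [[[[x1, x5], x3], x4], x2] and [[[[x1, x3], x2], x4], x5] - [[[[x1, x3], x4], x2], x5]

In normal form, the first expression is -[[[[x1, x3], x5], x4], x2] + [[[[x1, x4], x3], x5], x2] - [[[[x1, x4], x5], x3], x2] + [[[[x1, x5], x3], x4], x2]
In normal form, the second expression is [[[[x1, x3], x2], x4], x5] - [[[[x1, x3], x4], x2], x5]
Different reductions; not equal.


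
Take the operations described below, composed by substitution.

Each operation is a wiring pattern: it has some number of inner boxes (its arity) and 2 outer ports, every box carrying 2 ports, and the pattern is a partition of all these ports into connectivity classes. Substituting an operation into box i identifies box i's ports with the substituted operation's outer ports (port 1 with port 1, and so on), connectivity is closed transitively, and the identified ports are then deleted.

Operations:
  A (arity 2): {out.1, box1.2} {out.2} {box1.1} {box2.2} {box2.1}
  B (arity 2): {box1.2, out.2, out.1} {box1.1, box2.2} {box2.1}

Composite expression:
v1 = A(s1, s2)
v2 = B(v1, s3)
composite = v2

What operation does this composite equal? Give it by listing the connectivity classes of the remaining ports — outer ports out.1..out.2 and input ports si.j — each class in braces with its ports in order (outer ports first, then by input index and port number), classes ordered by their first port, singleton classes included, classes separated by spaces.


{out.1, out.2} {s1.1} {s1.2, s3.2} {s2.1} {s2.2} {s3.1}

Reachability decides: close wires over B-identified ports.
through A, on inputs (s1, s2): {out.1, s1.2} {out.2} {s1.1} {s2.1} {s2.2} (out.j = stage outer ports)
through B, on inputs (s1, s2, s3): {out.1, out.2} {s1.1} {s1.2, s3.2} {s2.1} {s2.2} {s3.1} (out.j = stage outer ports)


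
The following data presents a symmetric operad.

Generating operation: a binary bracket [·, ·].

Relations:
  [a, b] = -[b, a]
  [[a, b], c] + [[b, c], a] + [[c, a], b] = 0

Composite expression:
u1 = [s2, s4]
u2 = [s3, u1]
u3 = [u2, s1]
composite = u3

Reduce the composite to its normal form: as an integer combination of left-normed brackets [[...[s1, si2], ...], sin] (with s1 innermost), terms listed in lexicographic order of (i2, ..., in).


[[[s1, s2], s4], s3] - [[[s1, s3], s2], s4] + [[[s1, s3], s4], s2] - [[[s1, s4], s2], s3]

Left-normed coefficients sit on the s1-initial expansion words.
Composite bracket: [[s3, [s2, s4]], s1]
Applying ab - ba throughout gives 8 signed words (2^3 = 8).
Keep just the words that open with s1:
  s1s2s4s3 (sign +1) contributes +[[[s1, s2], s4], s3]
  s1s3s2s4 (sign -1) contributes -[[[s1, s3], s2], s4]
  s1s3s4s2 (sign +1) contributes +[[[s1, s3], s4], s2]
  s1s4s2s3 (sign -1) contributes -[[[s1, s4], s2], s3]


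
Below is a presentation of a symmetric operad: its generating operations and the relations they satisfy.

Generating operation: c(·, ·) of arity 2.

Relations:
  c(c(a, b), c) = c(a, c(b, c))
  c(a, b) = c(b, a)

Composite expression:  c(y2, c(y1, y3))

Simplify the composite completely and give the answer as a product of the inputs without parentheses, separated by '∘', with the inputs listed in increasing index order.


y1 ∘ y2 ∘ y3

With c associative and commutative, the y-input set is all that matters.
c(y1, y3) linearizes to y1 ∘ y3
c(y2, c(y1, y3)) linearizes to y2 ∘ y1 ∘ y3
rearranged into index order: y1 ∘ y2 ∘ y3


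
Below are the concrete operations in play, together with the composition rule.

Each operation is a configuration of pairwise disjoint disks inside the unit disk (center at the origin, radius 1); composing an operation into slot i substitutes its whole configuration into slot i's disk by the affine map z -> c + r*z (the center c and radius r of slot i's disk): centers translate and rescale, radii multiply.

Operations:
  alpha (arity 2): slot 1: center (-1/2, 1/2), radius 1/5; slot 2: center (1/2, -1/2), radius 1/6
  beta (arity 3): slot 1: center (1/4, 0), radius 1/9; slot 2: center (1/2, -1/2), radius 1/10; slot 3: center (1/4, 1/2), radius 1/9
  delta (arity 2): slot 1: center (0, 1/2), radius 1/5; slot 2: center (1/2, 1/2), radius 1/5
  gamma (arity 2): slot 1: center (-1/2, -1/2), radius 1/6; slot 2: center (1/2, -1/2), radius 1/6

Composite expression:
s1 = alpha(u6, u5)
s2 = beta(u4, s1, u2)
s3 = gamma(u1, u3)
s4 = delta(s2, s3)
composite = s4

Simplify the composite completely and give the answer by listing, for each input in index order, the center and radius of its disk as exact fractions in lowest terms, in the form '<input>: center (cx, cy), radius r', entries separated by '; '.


u1: center (2/5, 2/5), radius 1/30; u2: center (1/20, 3/5), radius 1/45; u3: center (3/5, 2/5), radius 1/30; u4: center (1/20, 1/2), radius 1/45; u5: center (11/100, 39/100), radius 1/300; u6: center (9/100, 41/100), radius 1/250

Follow each u-input down from delta: c' goes to c + r*c', radius to r*r'.
input u4: composing its 2 substitution steps yields center (1/20, 1/2), radius 1/45
input u6: composing its 3 substitution steps yields center (9/100, 41/100), radius 1/250
input u5: composing its 3 substitution steps yields center (11/100, 39/100), radius 1/300
input u2: composing its 2 substitution steps yields center (1/20, 3/5), radius 1/45
input u1: composing its 2 substitution steps yields center (2/5, 2/5), radius 1/30
input u3: composing its 2 substitution steps yields center (3/5, 2/5), radius 1/30
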